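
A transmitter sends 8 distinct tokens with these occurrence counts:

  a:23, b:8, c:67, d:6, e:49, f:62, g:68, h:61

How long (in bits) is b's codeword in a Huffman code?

5

Build the tree from the bottom:
d(6) + b(8) → 14
14 + a(23) → 37
37 + e(49) → 86
h(61) + f(62) → 123
c(67) + g(68) → 135
86 + 123 → 209
135 + 209 → 344
The subtree containing b is merged 5 times, so code length = 5.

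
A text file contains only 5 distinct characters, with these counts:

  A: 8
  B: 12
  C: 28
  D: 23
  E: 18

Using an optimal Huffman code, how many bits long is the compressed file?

198

Merge the two smallest weights repeatedly:
A(8) + B(12) → 20
E(18) + 20 → 38
D(23) + C(28) → 51
38 + 51 → 89
The encoded length is the sum of every internal node's weight: 20 + 38 + 51 + 89 = 198 bits.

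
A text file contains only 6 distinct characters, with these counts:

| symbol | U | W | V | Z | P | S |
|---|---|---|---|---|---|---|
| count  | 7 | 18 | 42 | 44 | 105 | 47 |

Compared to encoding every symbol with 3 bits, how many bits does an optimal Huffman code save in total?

185

Fixed-length: 3 bits × 263 symbols = 789 bits.
Huffman merges:
merge U(7) and W(18): 25
merge 25 and V(42): 67
merge Z(44) and S(47): 91
merge 67 and 91: 158
merge P(105) and 158: 263
Huffman total = 25 + 67 + 91 + 158 + 263 = 604 bits.
Saving = 789 − 604 = 185 bits.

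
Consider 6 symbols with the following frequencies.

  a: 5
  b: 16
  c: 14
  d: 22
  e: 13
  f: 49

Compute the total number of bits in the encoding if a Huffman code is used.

277

Build the Huffman tree bottom-up:
merge a(5) and e(13): 18
merge c(14) and b(16): 30
merge 18 and d(22): 40
merge 30 and 40: 70
merge f(49) and 70: 119
Total encoded bits = sum of merged weights = 18 + 30 + 40 + 70 + 119 = 277.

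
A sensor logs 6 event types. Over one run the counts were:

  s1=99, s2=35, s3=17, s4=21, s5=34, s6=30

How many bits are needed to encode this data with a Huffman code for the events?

Merge the two smallest weights repeatedly:
s3(17) + s4(21) → 38
s6(30) + s5(34) → 64
s2(35) + 38 → 73
64 + 73 → 137
s1(99) + 137 → 236
The encoded length is the sum of every internal node's weight: 38 + 64 + 73 + 137 + 236 = 548 bits.

548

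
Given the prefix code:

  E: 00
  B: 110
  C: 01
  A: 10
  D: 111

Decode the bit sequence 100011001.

AEBC

Read left to right; each codeword is recognised as soon as it completes (prefix code):
  10→A | 00→E | 110→B | 01→C
Decoded message: AEBC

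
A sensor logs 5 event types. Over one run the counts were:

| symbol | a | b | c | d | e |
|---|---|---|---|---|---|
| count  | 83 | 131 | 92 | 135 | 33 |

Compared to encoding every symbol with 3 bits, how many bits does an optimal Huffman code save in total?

Fixed-length: 3 bits × 474 symbols = 1422 bits.
Huffman merges:
e(33) + a(83) → 116
c(92) + 116 → 208
b(131) + d(135) → 266
208 + 266 → 474
Huffman total = 116 + 208 + 266 + 474 = 1064 bits.
Saving = 1422 − 1064 = 358 bits.

358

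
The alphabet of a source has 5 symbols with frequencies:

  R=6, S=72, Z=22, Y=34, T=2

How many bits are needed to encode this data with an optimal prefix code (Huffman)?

238

Build the Huffman tree bottom-up:
combine T(2), R(6) → 8
combine 8, Z(22) → 30
combine 30, Y(34) → 64
combine 64, S(72) → 136
Each symbol's bit-cost is frequency × depth; summing gives 238 bits (equivalently 8 + 30 + 64 + 136).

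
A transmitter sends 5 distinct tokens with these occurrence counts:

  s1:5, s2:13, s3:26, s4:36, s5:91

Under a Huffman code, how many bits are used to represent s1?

4

Repeatedly merge the two smallest:
s1(5) + s2(13) → 18
18 + s3(26) → 44
s4(36) + 44 → 80
80 + s5(91) → 171
The subtree containing s1 is merged 4 times, so code length = 4.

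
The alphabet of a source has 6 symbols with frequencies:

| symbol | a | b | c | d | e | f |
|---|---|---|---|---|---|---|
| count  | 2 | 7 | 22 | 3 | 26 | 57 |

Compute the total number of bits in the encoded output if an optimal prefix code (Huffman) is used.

228

Greedily combine the two least-frequent nodes:
combine a(2), d(3) → 5
combine 5, b(7) → 12
combine 12, c(22) → 34
combine e(26), 34 → 60
combine f(57), 60 → 117
Total encoded bits = sum of merged weights = 5 + 12 + 34 + 60 + 117 = 228.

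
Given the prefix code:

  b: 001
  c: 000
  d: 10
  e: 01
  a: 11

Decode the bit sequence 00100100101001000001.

Read left to right; each codeword is recognised as soon as it completes (prefix code):
  001→b | 001→b | 001→b | 01→e | 001→b | 000→c | 001→b
Decoded message: bbbebcb

bbbebcb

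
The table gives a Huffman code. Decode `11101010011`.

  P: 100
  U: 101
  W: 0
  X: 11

Read left to right; each codeword is recognised as soon as it completes (prefix code):
  11→X | 101→U | 0→W | 100→P | 11→X
Decoded message: XUWPX

XUWPX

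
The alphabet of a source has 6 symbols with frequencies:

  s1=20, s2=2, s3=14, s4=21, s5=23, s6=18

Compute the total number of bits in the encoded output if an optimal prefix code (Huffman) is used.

Build the Huffman tree bottom-up:
merge s2(2) and s3(14): 16
merge 16 and s6(18): 34
merge s1(20) and s4(21): 41
merge s5(23) and 34: 57
merge 41 and 57: 98
The encoded length is the sum of every internal node's weight: 16 + 34 + 41 + 57 + 98 = 246 bits.

246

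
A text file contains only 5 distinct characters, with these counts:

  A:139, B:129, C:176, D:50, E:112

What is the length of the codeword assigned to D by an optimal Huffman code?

3

Repeatedly merge the two smallest:
D(50) + E(112) → 162
B(129) + A(139) → 268
162 + C(176) → 338
268 + 338 → 606
D sits 3 levels below the root, so its codeword is 3 bits.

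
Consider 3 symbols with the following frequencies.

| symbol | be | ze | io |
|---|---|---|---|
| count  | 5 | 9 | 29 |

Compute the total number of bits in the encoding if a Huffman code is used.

Merge the two smallest weights repeatedly:
combine be(5), ze(9) → 14
combine 14, io(29) → 43
Total encoded bits = sum of merged weights = 14 + 43 = 57.

57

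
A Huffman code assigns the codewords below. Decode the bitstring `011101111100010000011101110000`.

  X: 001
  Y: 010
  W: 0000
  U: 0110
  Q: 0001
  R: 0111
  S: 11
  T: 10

RRSQWRRW

Read left to right; each codeword is recognised as soon as it completes (prefix code):
  0111→R | 0111→R | 11→S | 0001→Q | 0000→W | 0111→R | 0111→R | 0000→W
Decoded message: RRSQWRRW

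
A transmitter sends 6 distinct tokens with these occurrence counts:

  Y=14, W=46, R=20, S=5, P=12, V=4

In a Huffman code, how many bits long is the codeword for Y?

Repeatedly merge the two smallest:
merge V(4) and S(5): 9
merge 9 and P(12): 21
merge Y(14) and R(20): 34
merge 21 and 34: 55
merge W(46) and 55: 101
The subtree containing Y is merged 3 times, so code length = 3.

3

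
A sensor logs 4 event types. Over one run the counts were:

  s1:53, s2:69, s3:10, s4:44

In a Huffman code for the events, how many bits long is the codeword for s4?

3

Build the tree from the bottom:
combine s3(10), s4(44) → 54
combine s1(53), 54 → 107
combine s2(69), 107 → 176
s4 sits 3 levels below the root, so its codeword is 3 bits.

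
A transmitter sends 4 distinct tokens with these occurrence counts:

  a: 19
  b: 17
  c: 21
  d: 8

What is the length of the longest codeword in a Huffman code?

2

Merge the two lowest-weight nodes at each step:
merge d(8) and b(17): 25
merge a(19) and c(21): 40
merge 25 and 40: 65
The first pair merged (d, b) ends up deepest, at depth 2.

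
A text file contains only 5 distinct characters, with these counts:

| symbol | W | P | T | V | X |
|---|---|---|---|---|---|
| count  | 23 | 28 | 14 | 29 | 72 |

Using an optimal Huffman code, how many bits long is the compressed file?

354

Build the Huffman tree bottom-up:
merge T(14) and W(23): 37
merge P(28) and V(29): 57
merge 37 and 57: 94
merge X(72) and 94: 166
Each symbol's bit-cost is frequency × depth; summing gives 354 bits (equivalently 37 + 57 + 94 + 166).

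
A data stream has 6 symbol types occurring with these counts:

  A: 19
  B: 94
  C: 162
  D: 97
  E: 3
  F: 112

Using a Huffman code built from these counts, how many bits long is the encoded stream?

Greedily combine the two least-frequent nodes:
combine E(3), A(19) → 22
combine 22, B(94) → 116
combine D(97), F(112) → 209
combine 116, C(162) → 278
combine 209, 278 → 487
Each symbol's bit-cost is frequency × depth; summing gives 1112 bits (equivalently 22 + 116 + 209 + 278 + 487).

1112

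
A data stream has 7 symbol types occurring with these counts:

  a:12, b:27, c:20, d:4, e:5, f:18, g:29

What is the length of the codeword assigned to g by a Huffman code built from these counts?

2

Huffman merges, smallest pair first:
combine d(4), e(5) → 9
combine 9, a(12) → 21
combine f(18), c(20) → 38
combine 21, b(27) → 48
combine g(29), 38 → 67
combine 48, 67 → 115
The subtree containing g is merged 2 times, so code length = 2.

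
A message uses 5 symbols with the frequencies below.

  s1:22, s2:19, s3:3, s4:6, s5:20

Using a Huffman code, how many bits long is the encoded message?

149

Build the Huffman tree bottom-up:
s3(3) + s4(6) → 9
9 + s2(19) → 28
s5(20) + s1(22) → 42
28 + 42 → 70
Each symbol's bit-cost is frequency × depth; summing gives 149 bits (equivalently 9 + 28 + 42 + 70).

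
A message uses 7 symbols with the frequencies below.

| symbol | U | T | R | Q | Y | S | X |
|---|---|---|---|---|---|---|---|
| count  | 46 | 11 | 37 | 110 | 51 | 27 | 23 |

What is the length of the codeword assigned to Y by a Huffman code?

2

Build the tree from the bottom:
merge T(11) and X(23): 34
merge S(27) and 34: 61
merge R(37) and U(46): 83
merge Y(51) and 61: 112
merge 83 and Q(110): 193
merge 112 and 193: 305
Y sits 2 levels below the root, so its codeword is 2 bits.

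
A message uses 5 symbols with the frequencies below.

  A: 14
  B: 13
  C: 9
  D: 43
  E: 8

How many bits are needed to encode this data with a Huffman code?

175

Greedily combine the two least-frequent nodes:
combine E(8), C(9) → 17
combine B(13), A(14) → 27
combine 17, 27 → 44
combine D(43), 44 → 87
Each symbol's bit-cost is frequency × depth; summing gives 175 bits (equivalently 17 + 27 + 44 + 87).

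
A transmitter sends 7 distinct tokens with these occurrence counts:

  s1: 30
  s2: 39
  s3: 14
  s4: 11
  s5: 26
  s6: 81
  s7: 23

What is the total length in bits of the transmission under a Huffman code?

577

Greedily combine the two least-frequent nodes:
combine s4(11), s3(14) → 25
combine s7(23), 25 → 48
combine s5(26), s1(30) → 56
combine s2(39), 48 → 87
combine 56, s6(81) → 137
combine 87, 137 → 224
Each symbol's bit-cost is frequency × depth; summing gives 577 bits (equivalently 25 + 48 + 56 + 87 + 137 + 224).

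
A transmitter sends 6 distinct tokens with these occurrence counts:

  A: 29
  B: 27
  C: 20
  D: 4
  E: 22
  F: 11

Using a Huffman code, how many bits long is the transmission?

276

Merge the two smallest weights repeatedly:
merge D(4) and F(11): 15
merge 15 and C(20): 35
merge E(22) and B(27): 49
merge A(29) and 35: 64
merge 49 and 64: 113
Each symbol's bit-cost is frequency × depth; summing gives 276 bits (equivalently 15 + 35 + 49 + 64 + 113).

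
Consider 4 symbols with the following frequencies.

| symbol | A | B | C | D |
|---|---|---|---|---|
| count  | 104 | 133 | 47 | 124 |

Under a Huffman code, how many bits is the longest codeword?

2

Merge the two lowest-weight nodes at each step:
combine C(47), A(104) → 151
combine D(124), B(133) → 257
combine 151, 257 → 408
Maximum depth reached is 2.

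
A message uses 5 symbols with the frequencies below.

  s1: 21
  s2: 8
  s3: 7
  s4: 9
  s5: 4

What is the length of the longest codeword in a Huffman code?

3

Merge the two lowest-weight nodes at each step:
merge s5(4) and s3(7): 11
merge s2(8) and s4(9): 17
merge 11 and 17: 28
merge s1(21) and 28: 49
The first pair merged (s5, s3) ends up deepest, at depth 3.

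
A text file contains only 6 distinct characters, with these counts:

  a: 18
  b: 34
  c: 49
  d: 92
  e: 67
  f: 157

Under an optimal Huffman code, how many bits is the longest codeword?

Merge the two lowest-weight nodes at each step:
combine a(18), b(34) → 52
combine c(49), 52 → 101
combine e(67), d(92) → 159
combine 101, f(157) → 258
combine 159, 258 → 417
The rarest symbols sit at the bottom; the longest codeword is 4 bits.

4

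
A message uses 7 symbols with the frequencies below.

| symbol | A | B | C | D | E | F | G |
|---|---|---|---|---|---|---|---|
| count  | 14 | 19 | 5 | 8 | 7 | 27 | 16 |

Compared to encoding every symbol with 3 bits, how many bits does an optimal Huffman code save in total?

Fixed-length: 3 bits × 96 symbols = 288 bits.
Huffman merges:
combine C(5), E(7) → 12
combine D(8), 12 → 20
combine A(14), G(16) → 30
combine B(19), 20 → 39
combine F(27), 30 → 57
combine 39, 57 → 96
Huffman total = 12 + 20 + 30 + 39 + 57 + 96 = 254 bits.
Saving = 288 − 254 = 34 bits.

34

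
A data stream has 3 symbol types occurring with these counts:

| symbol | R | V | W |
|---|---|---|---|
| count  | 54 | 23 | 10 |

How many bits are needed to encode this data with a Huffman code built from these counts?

120

Merge the two smallest weights repeatedly:
combine W(10), V(23) → 33
combine 33, R(54) → 87
The encoded length is the sum of every internal node's weight: 33 + 87 = 120 bits.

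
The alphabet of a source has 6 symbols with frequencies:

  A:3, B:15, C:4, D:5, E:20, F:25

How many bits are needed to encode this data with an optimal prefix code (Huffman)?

Build the Huffman tree bottom-up:
A(3) + C(4) → 7
D(5) + 7 → 12
12 + B(15) → 27
E(20) + F(25) → 45
27 + 45 → 72
The encoded length is the sum of every internal node's weight: 7 + 12 + 27 + 45 + 72 = 163 bits.

163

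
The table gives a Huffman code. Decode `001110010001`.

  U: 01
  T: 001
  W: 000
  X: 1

TXXTWX

Read left to right; each codeword is recognised as soon as it completes (prefix code):
  001→T | 1→X | 1→X | 001→T | 000→W | 1→X
Decoded message: TXXTWX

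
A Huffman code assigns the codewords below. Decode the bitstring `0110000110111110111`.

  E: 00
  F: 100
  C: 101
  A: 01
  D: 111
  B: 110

Read left to right; each codeword is recognised as soon as it completes (prefix code):
  01→A | 100→F | 00→E | 110→B | 111→D | 110→B | 111→D
Decoded message: AFEBDBD

AFEBDBD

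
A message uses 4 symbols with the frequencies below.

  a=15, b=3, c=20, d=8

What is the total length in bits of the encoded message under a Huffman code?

83

Merge the two smallest weights repeatedly:
merge b(3) and d(8): 11
merge 11 and a(15): 26
merge c(20) and 26: 46
Each symbol's bit-cost is frequency × depth; summing gives 83 bits (equivalently 11 + 26 + 46).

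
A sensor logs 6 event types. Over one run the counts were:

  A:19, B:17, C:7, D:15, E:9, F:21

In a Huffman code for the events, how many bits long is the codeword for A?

Repeatedly merge the two smallest:
merge C(7) and E(9): 16
merge D(15) and 16: 31
merge B(17) and A(19): 36
merge F(21) and 31: 52
merge 36 and 52: 88
The subtree containing A is merged 2 times, so code length = 2.

2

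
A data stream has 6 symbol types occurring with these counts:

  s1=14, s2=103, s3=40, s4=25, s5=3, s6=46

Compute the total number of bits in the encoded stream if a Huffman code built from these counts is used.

500

Build the Huffman tree bottom-up:
merge s5(3) and s1(14): 17
merge 17 and s4(25): 42
merge s3(40) and 42: 82
merge s6(46) and 82: 128
merge s2(103) and 128: 231
Total encoded bits = sum of merged weights = 17 + 42 + 82 + 128 + 231 = 500.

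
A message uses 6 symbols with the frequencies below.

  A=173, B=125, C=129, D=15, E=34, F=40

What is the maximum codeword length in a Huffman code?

4

Merge the two lowest-weight nodes at each step:
D(15) + E(34) → 49
F(40) + 49 → 89
89 + B(125) → 214
C(129) + A(173) → 302
214 + 302 → 516
Maximum depth reached is 4.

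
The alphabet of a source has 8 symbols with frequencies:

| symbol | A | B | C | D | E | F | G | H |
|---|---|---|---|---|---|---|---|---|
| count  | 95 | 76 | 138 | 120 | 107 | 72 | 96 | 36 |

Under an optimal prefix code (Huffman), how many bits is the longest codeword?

4

Merge the two lowest-weight nodes at each step:
merge H(36) and F(72): 108
merge B(76) and A(95): 171
merge G(96) and E(107): 203
merge 108 and D(120): 228
merge C(138) and 171: 309
merge 203 and 228: 431
merge 309 and 431: 740
Maximum depth reached is 4.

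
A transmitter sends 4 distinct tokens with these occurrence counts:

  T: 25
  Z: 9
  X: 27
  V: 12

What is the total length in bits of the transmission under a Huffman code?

140

Greedily combine the two least-frequent nodes:
merge Z(9) and V(12): 21
merge 21 and T(25): 46
merge X(27) and 46: 73
Each symbol's bit-cost is frequency × depth; summing gives 140 bits (equivalently 21 + 46 + 73).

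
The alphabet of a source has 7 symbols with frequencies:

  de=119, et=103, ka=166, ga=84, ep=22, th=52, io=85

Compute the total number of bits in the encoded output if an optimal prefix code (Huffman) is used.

Build the Huffman tree bottom-up:
merge ep(22) and th(52): 74
merge 74 and ga(84): 158
merge io(85) and et(103): 188
merge de(119) and 158: 277
merge ka(166) and 188: 354
merge 277 and 354: 631
The encoded length is the sum of every internal node's weight: 74 + 158 + 188 + 277 + 354 + 631 = 1682 bits.

1682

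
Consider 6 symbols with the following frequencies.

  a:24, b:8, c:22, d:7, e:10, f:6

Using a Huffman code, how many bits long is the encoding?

Build the Huffman tree bottom-up:
f(6) + d(7) → 13
b(8) + e(10) → 18
13 + 18 → 31
c(22) + a(24) → 46
31 + 46 → 77
The encoded length is the sum of every internal node's weight: 13 + 18 + 31 + 46 + 77 = 185 bits.

185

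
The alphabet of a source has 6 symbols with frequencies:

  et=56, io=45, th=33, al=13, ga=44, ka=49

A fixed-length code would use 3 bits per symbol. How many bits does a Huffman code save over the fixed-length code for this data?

105

Fixed-length: 3 bits × 240 symbols = 720 bits.
Huffman merges:
merge al(13) and th(33): 46
merge ga(44) and io(45): 89
merge 46 and ka(49): 95
merge et(56) and 89: 145
merge 95 and 145: 240
Huffman total = 46 + 89 + 95 + 145 + 240 = 615 bits.
Saving = 720 − 615 = 105 bits.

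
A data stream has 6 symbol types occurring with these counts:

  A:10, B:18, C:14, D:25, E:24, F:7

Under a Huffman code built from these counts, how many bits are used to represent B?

Repeatedly merge the two smallest:
F(7) + A(10) → 17
C(14) + 17 → 31
B(18) + E(24) → 42
D(25) + 31 → 56
42 + 56 → 98
B's leaf is at depth 2, giving a 2-bit codeword.

2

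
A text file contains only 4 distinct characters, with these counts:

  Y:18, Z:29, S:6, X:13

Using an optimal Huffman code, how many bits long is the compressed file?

122

Greedily combine the two least-frequent nodes:
combine S(6), X(13) → 19
combine Y(18), 19 → 37
combine Z(29), 37 → 66
Total encoded bits = sum of merged weights = 19 + 37 + 66 = 122.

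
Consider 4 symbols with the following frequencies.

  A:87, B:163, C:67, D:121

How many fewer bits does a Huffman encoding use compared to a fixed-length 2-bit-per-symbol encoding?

Fixed-length: 2 bits × 438 symbols = 876 bits.
Huffman merges:
merge C(67) and A(87): 154
merge D(121) and 154: 275
merge B(163) and 275: 438
Huffman total = 154 + 275 + 438 = 867 bits.
Saving = 876 − 867 = 9 bits.

9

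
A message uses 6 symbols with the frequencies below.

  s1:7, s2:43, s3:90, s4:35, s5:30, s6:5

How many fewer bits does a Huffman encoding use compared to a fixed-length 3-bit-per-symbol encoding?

Fixed-length: 3 bits × 210 symbols = 630 bits.
Huffman merges:
merge s6(5) and s1(7): 12
merge 12 and s5(30): 42
merge s4(35) and 42: 77
merge s2(43) and 77: 120
merge s3(90) and 120: 210
Huffman total = 12 + 42 + 77 + 120 + 210 = 461 bits.
Saving = 630 − 461 = 169 bits.

169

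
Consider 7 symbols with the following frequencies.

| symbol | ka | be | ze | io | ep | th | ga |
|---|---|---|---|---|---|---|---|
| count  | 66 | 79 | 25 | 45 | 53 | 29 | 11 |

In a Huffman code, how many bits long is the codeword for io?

Repeatedly merge the two smallest:
merge ga(11) and ze(25): 36
merge th(29) and 36: 65
merge io(45) and ep(53): 98
merge 65 and ka(66): 131
merge be(79) and 98: 177
merge 131 and 177: 308
io sits 3 levels below the root, so its codeword is 3 bits.

3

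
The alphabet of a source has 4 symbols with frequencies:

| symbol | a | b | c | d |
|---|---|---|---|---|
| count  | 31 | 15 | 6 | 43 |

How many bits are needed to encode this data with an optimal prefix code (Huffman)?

168

Build the Huffman tree bottom-up:
merge c(6) and b(15): 21
merge 21 and a(31): 52
merge d(43) and 52: 95
The encoded length is the sum of every internal node's weight: 21 + 52 + 95 = 168 bits.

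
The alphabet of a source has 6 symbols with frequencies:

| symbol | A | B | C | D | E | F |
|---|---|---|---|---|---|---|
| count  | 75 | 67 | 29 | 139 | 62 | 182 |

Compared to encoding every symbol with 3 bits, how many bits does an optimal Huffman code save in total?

321

Fixed-length: 3 bits × 554 symbols = 1662 bits.
Huffman merges:
combine C(29), E(62) → 91
combine B(67), A(75) → 142
combine 91, D(139) → 230
combine 142, F(182) → 324
combine 230, 324 → 554
Huffman total = 91 + 142 + 230 + 324 + 554 = 1341 bits.
Saving = 1662 − 1341 = 321 bits.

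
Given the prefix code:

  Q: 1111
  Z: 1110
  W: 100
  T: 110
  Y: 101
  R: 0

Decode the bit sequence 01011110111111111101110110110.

RYZQQTZTT

Read left to right; each codeword is recognised as soon as it completes (prefix code):
  0→R | 101→Y | 1110→Z | 1111→Q | 1111→Q | 110→T | 1110→Z | 110→T | 110→T
Decoded message: RYZQQTZTT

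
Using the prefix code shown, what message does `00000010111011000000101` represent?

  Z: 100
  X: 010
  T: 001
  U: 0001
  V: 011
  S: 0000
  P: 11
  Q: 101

Read left to right; each codeword is recognised as soon as it completes (prefix code):
  0000→S | 001→T | 011→V | 101→Q | 100→Z | 0000→S | 101→Q
Decoded message: STVQZSQ

STVQZSQ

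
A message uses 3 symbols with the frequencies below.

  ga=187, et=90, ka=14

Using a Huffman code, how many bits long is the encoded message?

Build the Huffman tree bottom-up:
ka(14) + et(90) → 104
104 + ga(187) → 291
Each symbol's bit-cost is frequency × depth; summing gives 395 bits (equivalently 104 + 291).

395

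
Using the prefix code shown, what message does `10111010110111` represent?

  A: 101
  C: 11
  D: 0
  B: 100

Read left to right; each codeword is recognised as soon as it completes (prefix code):
  101→A | 11→C | 0→D | 101→A | 101→A | 11→C
Decoded message: ACDAAC

ACDAAC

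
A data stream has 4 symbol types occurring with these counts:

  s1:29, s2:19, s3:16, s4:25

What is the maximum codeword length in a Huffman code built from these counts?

Merge the two lowest-weight nodes at each step:
merge s3(16) and s2(19): 35
merge s4(25) and s1(29): 54
merge 35 and 54: 89
Maximum depth reached is 2.

2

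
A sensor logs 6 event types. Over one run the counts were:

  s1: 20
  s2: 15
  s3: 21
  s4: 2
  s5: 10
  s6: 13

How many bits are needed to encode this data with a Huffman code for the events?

199

Greedily combine the two least-frequent nodes:
merge s4(2) and s5(10): 12
merge 12 and s6(13): 25
merge s2(15) and s1(20): 35
merge s3(21) and 25: 46
merge 35 and 46: 81
Total encoded bits = sum of merged weights = 12 + 25 + 35 + 46 + 81 = 199.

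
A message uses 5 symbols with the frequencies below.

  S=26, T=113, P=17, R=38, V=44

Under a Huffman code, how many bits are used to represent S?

Build the tree from the bottom:
P(17) + S(26) → 43
R(38) + 43 → 81
V(44) + 81 → 125
T(113) + 125 → 238
S's leaf is at depth 4, giving a 4-bit codeword.

4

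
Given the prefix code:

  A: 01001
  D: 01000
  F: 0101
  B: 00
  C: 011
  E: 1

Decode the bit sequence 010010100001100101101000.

ADCBECD

Read left to right; each codeword is recognised as soon as it completes (prefix code):
  01001→A | 01000→D | 011→C | 00→B | 1→E | 011→C | 01000→D
Decoded message: ADCBECD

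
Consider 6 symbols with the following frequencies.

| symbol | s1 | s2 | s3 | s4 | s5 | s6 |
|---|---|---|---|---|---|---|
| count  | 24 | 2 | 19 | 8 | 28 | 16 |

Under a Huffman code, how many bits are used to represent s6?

3

Huffman merges, smallest pair first:
s2(2) + s4(8) → 10
10 + s6(16) → 26
s3(19) + s1(24) → 43
26 + s5(28) → 54
43 + 54 → 97
s6's leaf is at depth 3, giving a 3-bit codeword.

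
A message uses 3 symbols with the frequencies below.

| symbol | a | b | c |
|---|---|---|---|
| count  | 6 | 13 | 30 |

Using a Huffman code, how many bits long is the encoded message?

68

Merge the two smallest weights repeatedly:
a(6) + b(13) → 19
19 + c(30) → 49
Total encoded bits = sum of merged weights = 19 + 49 = 68.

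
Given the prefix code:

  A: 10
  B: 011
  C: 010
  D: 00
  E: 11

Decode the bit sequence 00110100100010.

DECCDA

Read left to right; each codeword is recognised as soon as it completes (prefix code):
  00→D | 11→E | 010→C | 010→C | 00→D | 10→A
Decoded message: DECCDA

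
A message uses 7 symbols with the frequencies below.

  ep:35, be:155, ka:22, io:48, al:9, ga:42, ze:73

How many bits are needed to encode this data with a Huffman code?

Build the Huffman tree bottom-up:
combine al(9), ka(22) → 31
combine 31, ep(35) → 66
combine ga(42), io(48) → 90
combine 66, ze(73) → 139
combine 90, 139 → 229
combine be(155), 229 → 384
The encoded length is the sum of every internal node's weight: 31 + 66 + 90 + 139 + 229 + 384 = 939 bits.

939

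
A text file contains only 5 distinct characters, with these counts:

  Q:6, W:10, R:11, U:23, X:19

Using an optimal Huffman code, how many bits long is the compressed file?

154

Greedily combine the two least-frequent nodes:
merge Q(6) and W(10): 16
merge R(11) and 16: 27
merge X(19) and U(23): 42
merge 27 and 42: 69
Each symbol's bit-cost is frequency × depth; summing gives 154 bits (equivalently 16 + 27 + 42 + 69).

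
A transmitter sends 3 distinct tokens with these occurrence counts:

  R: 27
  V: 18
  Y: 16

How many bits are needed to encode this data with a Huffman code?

Merge the two smallest weights repeatedly:
combine Y(16), V(18) → 34
combine R(27), 34 → 61
Each symbol's bit-cost is frequency × depth; summing gives 95 bits (equivalently 34 + 61).

95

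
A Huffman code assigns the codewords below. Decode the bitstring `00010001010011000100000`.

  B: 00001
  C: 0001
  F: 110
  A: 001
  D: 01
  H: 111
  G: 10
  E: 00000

Read left to right; each codeword is recognised as soon as it completes (prefix code):
  0001→C | 0001→C | 01→D | 001→A | 10→G | 001→A | 00000→E
Decoded message: CCDAGAE

CCDAGAE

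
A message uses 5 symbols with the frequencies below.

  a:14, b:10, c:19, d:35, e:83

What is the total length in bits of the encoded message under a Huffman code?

Build the Huffman tree bottom-up:
b(10) + a(14) → 24
c(19) + 24 → 43
d(35) + 43 → 78
78 + e(83) → 161
Total encoded bits = sum of merged weights = 24 + 43 + 78 + 161 = 306.

306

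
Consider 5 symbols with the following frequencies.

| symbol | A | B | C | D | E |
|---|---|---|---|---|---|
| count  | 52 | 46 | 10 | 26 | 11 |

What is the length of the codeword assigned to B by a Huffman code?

Build the tree from the bottom:
combine C(10), E(11) → 21
combine 21, D(26) → 47
combine B(46), 47 → 93
combine A(52), 93 → 145
B sits 2 levels below the root, so its codeword is 2 bits.

2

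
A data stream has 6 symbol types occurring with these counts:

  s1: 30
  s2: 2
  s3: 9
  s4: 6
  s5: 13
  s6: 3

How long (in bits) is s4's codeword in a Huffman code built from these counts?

Repeatedly merge the two smallest:
combine s2(2), s6(3) → 5
combine 5, s4(6) → 11
combine s3(9), 11 → 20
combine s5(13), 20 → 33
combine s1(30), 33 → 63
s4's leaf is at depth 4, giving a 4-bit codeword.

4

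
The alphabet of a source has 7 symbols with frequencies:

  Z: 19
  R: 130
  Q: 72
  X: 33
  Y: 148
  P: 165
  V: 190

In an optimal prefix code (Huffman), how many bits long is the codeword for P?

Huffman merges, smallest pair first:
combine Z(19), X(33) → 52
combine 52, Q(72) → 124
combine 124, R(130) → 254
combine Y(148), P(165) → 313
combine V(190), 254 → 444
combine 313, 444 → 757
The subtree containing P is merged 2 times, so code length = 2.

2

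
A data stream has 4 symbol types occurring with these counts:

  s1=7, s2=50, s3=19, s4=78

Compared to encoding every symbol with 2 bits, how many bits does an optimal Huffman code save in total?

Fixed-length: 2 bits × 154 symbols = 308 bits.
Huffman merges:
combine s1(7), s3(19) → 26
combine 26, s2(50) → 76
combine 76, s4(78) → 154
Huffman total = 26 + 76 + 154 = 256 bits.
Saving = 308 − 256 = 52 bits.

52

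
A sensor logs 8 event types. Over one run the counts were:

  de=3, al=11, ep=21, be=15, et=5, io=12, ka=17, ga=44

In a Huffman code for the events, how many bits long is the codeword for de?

Build the tree from the bottom:
de(3) + et(5) → 8
8 + al(11) → 19
io(12) + be(15) → 27
ka(17) + 19 → 36
ep(21) + 27 → 48
36 + ga(44) → 80
48 + 80 → 128
de's leaf is at depth 5, giving a 5-bit codeword.

5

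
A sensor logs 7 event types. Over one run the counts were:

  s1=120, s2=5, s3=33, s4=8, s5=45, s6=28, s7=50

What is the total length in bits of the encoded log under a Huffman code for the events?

681

Build the Huffman tree bottom-up:
merge s2(5) and s4(8): 13
merge 13 and s6(28): 41
merge s3(33) and 41: 74
merge s5(45) and s7(50): 95
merge 74 and 95: 169
merge s1(120) and 169: 289
Each symbol's bit-cost is frequency × depth; summing gives 681 bits (equivalently 13 + 41 + 74 + 95 + 169 + 289).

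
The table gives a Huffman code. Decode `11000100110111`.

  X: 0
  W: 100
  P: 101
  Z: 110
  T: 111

ZXXWZT

Read left to right; each codeword is recognised as soon as it completes (prefix code):
  110→Z | 0→X | 0→X | 100→W | 110→Z | 111→T
Decoded message: ZXXWZT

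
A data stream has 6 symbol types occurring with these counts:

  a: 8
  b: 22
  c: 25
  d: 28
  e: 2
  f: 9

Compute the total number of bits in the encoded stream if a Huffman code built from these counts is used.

Merge the two smallest weights repeatedly:
e(2) + a(8) → 10
f(9) + 10 → 19
19 + b(22) → 41
c(25) + d(28) → 53
41 + 53 → 94
Each symbol's bit-cost is frequency × depth; summing gives 217 bits (equivalently 10 + 19 + 41 + 53 + 94).

217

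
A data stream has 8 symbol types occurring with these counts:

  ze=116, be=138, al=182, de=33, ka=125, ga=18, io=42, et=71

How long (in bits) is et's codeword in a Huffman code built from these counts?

3

Build the tree from the bottom:
ga(18) + de(33) → 51
io(42) + 51 → 93
et(71) + 93 → 164
ze(116) + ka(125) → 241
be(138) + 164 → 302
al(182) + 241 → 423
302 + 423 → 725
The subtree containing et is merged 3 times, so code length = 3.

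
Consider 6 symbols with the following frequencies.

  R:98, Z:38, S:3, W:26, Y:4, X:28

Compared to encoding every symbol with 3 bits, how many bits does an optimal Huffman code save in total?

Fixed-length: 3 bits × 197 symbols = 591 bits.
Huffman merges:
merge S(3) and Y(4): 7
merge 7 and W(26): 33
merge X(28) and 33: 61
merge Z(38) and 61: 99
merge R(98) and 99: 197
Huffman total = 7 + 33 + 61 + 99 + 197 = 397 bits.
Saving = 591 − 397 = 194 bits.

194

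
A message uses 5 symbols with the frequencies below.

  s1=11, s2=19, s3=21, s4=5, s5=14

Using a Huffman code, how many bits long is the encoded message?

156

Build the Huffman tree bottom-up:
merge s4(5) and s1(11): 16
merge s5(14) and 16: 30
merge s2(19) and s3(21): 40
merge 30 and 40: 70
Each symbol's bit-cost is frequency × depth; summing gives 156 bits (equivalently 16 + 30 + 40 + 70).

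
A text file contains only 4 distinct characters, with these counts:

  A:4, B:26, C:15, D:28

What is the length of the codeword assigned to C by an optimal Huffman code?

Huffman merges, smallest pair first:
A(4) + C(15) → 19
19 + B(26) → 45
D(28) + 45 → 73
C's leaf is at depth 3, giving a 3-bit codeword.

3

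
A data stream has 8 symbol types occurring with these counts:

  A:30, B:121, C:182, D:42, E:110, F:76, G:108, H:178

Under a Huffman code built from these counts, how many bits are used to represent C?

2

Huffman merges, smallest pair first:
merge A(30) and D(42): 72
merge 72 and F(76): 148
merge G(108) and E(110): 218
merge B(121) and 148: 269
merge H(178) and C(182): 360
merge 218 and 269: 487
merge 360 and 487: 847
C's leaf is at depth 2, giving a 2-bit codeword.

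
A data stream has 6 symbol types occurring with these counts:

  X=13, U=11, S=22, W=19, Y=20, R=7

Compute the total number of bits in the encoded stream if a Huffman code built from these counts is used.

Merge the two smallest weights repeatedly:
R(7) + U(11) → 18
X(13) + 18 → 31
W(19) + Y(20) → 39
S(22) + 31 → 53
39 + 53 → 92
The encoded length is the sum of every internal node's weight: 18 + 31 + 39 + 53 + 92 = 233 bits.

233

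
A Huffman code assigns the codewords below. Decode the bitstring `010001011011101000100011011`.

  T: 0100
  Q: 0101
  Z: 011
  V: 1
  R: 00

Read left to right; each codeword is recognised as soon as it completes (prefix code):
  0100→T | 0101→Q | 1→V | 011→Z | 1→V | 0100→T | 0100→T | 011→Z | 011→Z
Decoded message: TQVZVTTZZ

TQVZVTTZZ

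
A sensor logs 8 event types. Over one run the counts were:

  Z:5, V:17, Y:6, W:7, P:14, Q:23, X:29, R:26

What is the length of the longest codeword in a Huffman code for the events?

Merge the two lowest-weight nodes at each step:
merge Z(5) and Y(6): 11
merge W(7) and 11: 18
merge P(14) and V(17): 31
merge 18 and Q(23): 41
merge R(26) and X(29): 55
merge 31 and 41: 72
merge 55 and 72: 127
The first pair merged (Z, Y) ends up deepest, at depth 5.

5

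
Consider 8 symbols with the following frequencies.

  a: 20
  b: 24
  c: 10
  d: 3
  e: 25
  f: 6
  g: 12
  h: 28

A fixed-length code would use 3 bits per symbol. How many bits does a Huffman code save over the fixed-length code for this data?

Fixed-length: 3 bits × 128 symbols = 384 bits.
Huffman merges:
d(3) + f(6) → 9
9 + c(10) → 19
g(12) + 19 → 31
a(20) + b(24) → 44
e(25) + h(28) → 53
31 + 44 → 75
53 + 75 → 128
Huffman total = 9 + 19 + 31 + 44 + 53 + 75 + 128 = 359 bits.
Saving = 384 − 359 = 25 bits.

25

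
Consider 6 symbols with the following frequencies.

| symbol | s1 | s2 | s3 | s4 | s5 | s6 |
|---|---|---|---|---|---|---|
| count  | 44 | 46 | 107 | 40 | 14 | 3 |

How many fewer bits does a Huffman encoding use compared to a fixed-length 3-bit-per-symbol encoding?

197

Fixed-length: 3 bits × 254 symbols = 762 bits.
Huffman merges:
combine s6(3), s5(14) → 17
combine 17, s4(40) → 57
combine s1(44), s2(46) → 90
combine 57, 90 → 147
combine s3(107), 147 → 254
Huffman total = 17 + 57 + 90 + 147 + 254 = 565 bits.
Saving = 762 − 565 = 197 bits.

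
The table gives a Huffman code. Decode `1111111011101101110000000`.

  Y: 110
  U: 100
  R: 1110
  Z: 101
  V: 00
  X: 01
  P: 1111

Read left to right; each codeword is recognised as soon as it completes (prefix code):
  1111→P | 1110→R | 1110→R | 110→Y | 1110→R | 00→V | 00→V | 00→V
Decoded message: PRRYRVVV

PRRYRVVV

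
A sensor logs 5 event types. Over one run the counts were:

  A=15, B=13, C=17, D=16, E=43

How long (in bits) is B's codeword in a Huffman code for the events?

3

Huffman merges, smallest pair first:
merge B(13) and A(15): 28
merge D(16) and C(17): 33
merge 28 and 33: 61
merge E(43) and 61: 104
B's leaf is at depth 3, giving a 3-bit codeword.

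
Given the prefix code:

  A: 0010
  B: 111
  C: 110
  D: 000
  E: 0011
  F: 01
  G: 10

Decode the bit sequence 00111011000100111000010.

Read left to right; each codeword is recognised as soon as it completes (prefix code):
  0011→E | 10→G | 110→C | 0010→A | 01→F | 110→C | 000→D | 10→G
Decoded message: EGCAFCDG

EGCAFCDG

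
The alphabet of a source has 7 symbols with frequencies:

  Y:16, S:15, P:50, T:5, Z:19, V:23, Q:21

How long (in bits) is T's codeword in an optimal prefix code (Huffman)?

4

Huffman merges, smallest pair first:
merge T(5) and S(15): 20
merge Y(16) and Z(19): 35
merge 20 and Q(21): 41
merge V(23) and 35: 58
merge 41 and P(50): 91
merge 58 and 91: 149
T's leaf is at depth 4, giving a 4-bit codeword.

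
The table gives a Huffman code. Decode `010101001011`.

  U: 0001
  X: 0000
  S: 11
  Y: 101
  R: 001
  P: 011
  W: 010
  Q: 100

WYRP

Read left to right; each codeword is recognised as soon as it completes (prefix code):
  010→W | 101→Y | 001→R | 011→P
Decoded message: WYRP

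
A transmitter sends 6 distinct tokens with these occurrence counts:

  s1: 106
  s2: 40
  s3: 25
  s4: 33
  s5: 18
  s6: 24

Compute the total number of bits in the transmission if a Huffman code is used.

568

Merge the two smallest weights repeatedly:
merge s5(18) and s6(24): 42
merge s3(25) and s4(33): 58
merge s2(40) and 42: 82
merge 58 and 82: 140
merge s1(106) and 140: 246
Each symbol's bit-cost is frequency × depth; summing gives 568 bits (equivalently 42 + 58 + 82 + 140 + 246).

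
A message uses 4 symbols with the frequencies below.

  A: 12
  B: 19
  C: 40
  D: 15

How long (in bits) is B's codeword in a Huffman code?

2

Repeatedly merge the two smallest:
A(12) + D(15) → 27
B(19) + 27 → 46
C(40) + 46 → 86
B's leaf is at depth 2, giving a 2-bit codeword.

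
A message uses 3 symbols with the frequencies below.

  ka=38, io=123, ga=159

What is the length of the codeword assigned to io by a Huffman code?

Repeatedly merge the two smallest:
combine ka(38), io(123) → 161
combine ga(159), 161 → 320
io's leaf is at depth 2, giving a 2-bit codeword.

2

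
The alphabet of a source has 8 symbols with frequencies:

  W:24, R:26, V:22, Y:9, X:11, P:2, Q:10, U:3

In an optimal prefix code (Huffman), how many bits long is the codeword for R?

2

Build the tree from the bottom:
merge P(2) and U(3): 5
merge 5 and Y(9): 14
merge Q(10) and X(11): 21
merge 14 and 21: 35
merge V(22) and W(24): 46
merge R(26) and 35: 61
merge 46 and 61: 107
The subtree containing R is merged 2 times, so code length = 2.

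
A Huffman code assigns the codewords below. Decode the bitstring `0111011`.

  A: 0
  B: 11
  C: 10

ABCB

Read left to right; each codeword is recognised as soon as it completes (prefix code):
  0→A | 11→B | 10→C | 11→B
Decoded message: ABCB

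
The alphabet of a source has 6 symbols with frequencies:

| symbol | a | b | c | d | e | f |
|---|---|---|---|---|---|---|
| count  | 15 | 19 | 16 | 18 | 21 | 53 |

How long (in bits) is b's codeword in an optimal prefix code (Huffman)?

Repeatedly merge the two smallest:
a(15) + c(16) → 31
d(18) + b(19) → 37
e(21) + 31 → 52
37 + 52 → 89
f(53) + 89 → 142
The subtree containing b is merged 3 times, so code length = 3.

3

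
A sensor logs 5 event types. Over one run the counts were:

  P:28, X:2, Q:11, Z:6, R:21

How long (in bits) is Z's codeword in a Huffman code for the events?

Build the tree from the bottom:
X(2) + Z(6) → 8
8 + Q(11) → 19
19 + R(21) → 40
P(28) + 40 → 68
Z sits 4 levels below the root, so its codeword is 4 bits.

4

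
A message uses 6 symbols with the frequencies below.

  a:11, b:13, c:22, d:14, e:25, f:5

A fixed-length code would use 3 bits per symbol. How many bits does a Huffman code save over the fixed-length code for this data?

47

Fixed-length: 3 bits × 90 symbols = 270 bits.
Huffman merges:
merge f(5) and a(11): 16
merge b(13) and d(14): 27
merge 16 and c(22): 38
merge e(25) and 27: 52
merge 38 and 52: 90
Huffman total = 16 + 27 + 38 + 52 + 90 = 223 bits.
Saving = 270 − 223 = 47 bits.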